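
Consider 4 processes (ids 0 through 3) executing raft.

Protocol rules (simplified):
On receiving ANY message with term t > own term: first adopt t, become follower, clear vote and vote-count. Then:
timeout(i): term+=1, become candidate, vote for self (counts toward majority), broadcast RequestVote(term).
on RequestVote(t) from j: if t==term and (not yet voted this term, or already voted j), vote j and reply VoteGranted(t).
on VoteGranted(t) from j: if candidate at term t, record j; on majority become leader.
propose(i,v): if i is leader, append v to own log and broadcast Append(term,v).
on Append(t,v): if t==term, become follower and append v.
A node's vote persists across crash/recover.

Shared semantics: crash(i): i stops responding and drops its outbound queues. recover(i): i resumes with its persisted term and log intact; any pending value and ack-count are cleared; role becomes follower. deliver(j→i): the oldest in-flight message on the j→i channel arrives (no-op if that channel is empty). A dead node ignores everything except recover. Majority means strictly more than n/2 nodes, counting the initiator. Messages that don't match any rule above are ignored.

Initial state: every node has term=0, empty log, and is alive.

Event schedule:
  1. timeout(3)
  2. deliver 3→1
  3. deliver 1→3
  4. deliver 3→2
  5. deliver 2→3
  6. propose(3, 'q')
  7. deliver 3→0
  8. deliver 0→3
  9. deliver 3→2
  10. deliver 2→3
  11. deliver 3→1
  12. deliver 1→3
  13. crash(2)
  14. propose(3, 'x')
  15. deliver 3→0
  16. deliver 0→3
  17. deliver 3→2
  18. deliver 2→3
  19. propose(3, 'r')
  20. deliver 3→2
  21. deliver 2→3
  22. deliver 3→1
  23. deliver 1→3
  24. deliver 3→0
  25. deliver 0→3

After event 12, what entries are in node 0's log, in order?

step 1 timeout(3): 3={cand,t=1,log=-}
step 2 deliver 3→1: 1={foll,t=1,log=-}
step 3 deliver 1→3: —
step 4 deliver 3→2: 2={foll,t=1,log=-}
step 5 deliver 2→3: 3={lead,t=1,log=-}
step 6 propose(3,'q'): 3={lead,t=1,log=q}
step 7 deliver 3→0: 0={foll,t=1,log=-}
step 8 deliver 0→3: —
step 9 deliver 3→2: 2={foll,t=1,log=q}
step 10 deliver 2→3: —
step 11 deliver 3→1: 1={foll,t=1,log=q}
step 12 deliver 1→3: —

empty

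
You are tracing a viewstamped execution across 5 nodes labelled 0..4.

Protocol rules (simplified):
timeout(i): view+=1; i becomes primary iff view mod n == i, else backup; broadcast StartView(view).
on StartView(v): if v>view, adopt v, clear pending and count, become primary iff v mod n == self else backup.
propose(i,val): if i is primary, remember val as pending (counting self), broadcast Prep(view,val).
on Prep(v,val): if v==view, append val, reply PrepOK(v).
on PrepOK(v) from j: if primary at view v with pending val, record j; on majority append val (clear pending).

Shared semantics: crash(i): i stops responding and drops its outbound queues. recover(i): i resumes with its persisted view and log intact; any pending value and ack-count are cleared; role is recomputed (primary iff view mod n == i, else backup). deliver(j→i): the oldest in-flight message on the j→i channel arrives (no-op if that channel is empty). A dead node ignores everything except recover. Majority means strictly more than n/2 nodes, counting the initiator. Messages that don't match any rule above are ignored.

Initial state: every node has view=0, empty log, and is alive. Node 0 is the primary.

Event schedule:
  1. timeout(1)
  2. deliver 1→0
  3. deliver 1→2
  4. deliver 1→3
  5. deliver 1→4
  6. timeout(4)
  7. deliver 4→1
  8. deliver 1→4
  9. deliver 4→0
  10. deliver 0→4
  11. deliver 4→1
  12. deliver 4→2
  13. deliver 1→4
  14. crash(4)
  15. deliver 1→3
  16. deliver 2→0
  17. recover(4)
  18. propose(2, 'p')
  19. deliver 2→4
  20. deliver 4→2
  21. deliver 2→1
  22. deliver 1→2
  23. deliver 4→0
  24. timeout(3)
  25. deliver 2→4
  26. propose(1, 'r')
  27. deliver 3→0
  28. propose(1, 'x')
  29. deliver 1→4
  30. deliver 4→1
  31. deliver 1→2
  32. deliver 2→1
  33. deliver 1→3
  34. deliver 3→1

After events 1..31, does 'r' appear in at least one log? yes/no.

e1 timeout(1): 1[prim,v=1,-]
e2 deliver 1→0: 0[back,v=1,-]
e3 deliver 1→2: 2[back,v=1,-]
e4 deliver 1→3: 3[back,v=1,-]
e5 deliver 1→4: 4[back,v=1,-]
e6 timeout(4): 4[back,v=2,-]
e7 deliver 4→1: 1[back,v=2,-]
e8 deliver 1→4: ·
e9 deliver 4→0: 0[back,v=2,-]
e10 deliver 0→4: ·
e11 deliver 4→1: ·
e12 deliver 4→2: 2[prim,v=2,-]
e13 deliver 1→4: ·
e14 crash(4): 4[✗back,v=2,-]
e15 deliver 1→3: ·
e16 deliver 2→0: ·
e17 recover(4): 4[back,v=2,-]
e18 propose(2,'p'): ·
e19 deliver 2→4: 4[back,v=2,p]
e20 deliver 4→2: ·
e21 deliver 2→1: 1[back,v=2,p]
e22 deliver 1→2: 2[prim,v=2,p]
e23 deliver 4→0: ·
e24 timeout(3): 3[back,v=2,-]
e25 deliver 2→4: ·
e26 propose(1,'r'): ·
e27 deliver 3→0: ·
e28 propose(1,'x'): ·
e29 deliver 1→4: ·
e30 deliver 4→1: ·
e31 deliver 1→2: ·

no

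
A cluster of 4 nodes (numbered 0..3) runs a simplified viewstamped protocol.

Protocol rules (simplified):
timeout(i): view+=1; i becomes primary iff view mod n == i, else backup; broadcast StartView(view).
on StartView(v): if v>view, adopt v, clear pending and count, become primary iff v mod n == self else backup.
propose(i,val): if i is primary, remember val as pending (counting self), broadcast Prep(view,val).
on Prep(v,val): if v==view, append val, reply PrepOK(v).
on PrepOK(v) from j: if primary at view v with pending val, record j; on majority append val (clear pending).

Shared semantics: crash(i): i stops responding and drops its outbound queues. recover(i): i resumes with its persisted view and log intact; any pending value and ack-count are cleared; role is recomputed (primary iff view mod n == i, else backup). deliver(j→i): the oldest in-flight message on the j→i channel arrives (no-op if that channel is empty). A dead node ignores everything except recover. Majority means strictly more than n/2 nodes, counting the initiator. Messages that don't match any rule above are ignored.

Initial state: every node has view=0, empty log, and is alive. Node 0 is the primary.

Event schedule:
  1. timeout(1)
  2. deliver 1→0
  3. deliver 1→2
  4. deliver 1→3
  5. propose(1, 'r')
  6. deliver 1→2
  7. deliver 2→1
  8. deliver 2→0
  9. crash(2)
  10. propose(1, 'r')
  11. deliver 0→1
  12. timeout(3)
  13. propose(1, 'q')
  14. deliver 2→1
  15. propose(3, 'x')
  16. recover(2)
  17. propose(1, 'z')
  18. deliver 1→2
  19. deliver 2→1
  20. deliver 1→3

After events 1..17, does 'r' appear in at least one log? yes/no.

step 1 timeout(1): 1={prim,v=1,log=-}
step 2 deliver 1→0: 0={back,v=1,log=-}
step 3 deliver 1→2: 2={back,v=1,log=-}
step 4 deliver 1→3: 3={back,v=1,log=-}
step 5 propose(1,'r'): —
step 6 deliver 1→2: 2={back,v=1,log=r}
step 7 deliver 2→1: —
step 8 deliver 2→0: —
step 9 crash(2): 2={✗back,v=1,log=r}
step 10 propose(1,'r'): —
step 11 deliver 0→1: —
step 12 timeout(3): 3={back,v=2,log=-}
step 13 propose(1,'q'): —
step 14 deliver 2→1: —
step 15 propose(3,'x'): —
step 16 recover(2): 2={back,v=1,log=r}
step 17 propose(1,'z'): —

yes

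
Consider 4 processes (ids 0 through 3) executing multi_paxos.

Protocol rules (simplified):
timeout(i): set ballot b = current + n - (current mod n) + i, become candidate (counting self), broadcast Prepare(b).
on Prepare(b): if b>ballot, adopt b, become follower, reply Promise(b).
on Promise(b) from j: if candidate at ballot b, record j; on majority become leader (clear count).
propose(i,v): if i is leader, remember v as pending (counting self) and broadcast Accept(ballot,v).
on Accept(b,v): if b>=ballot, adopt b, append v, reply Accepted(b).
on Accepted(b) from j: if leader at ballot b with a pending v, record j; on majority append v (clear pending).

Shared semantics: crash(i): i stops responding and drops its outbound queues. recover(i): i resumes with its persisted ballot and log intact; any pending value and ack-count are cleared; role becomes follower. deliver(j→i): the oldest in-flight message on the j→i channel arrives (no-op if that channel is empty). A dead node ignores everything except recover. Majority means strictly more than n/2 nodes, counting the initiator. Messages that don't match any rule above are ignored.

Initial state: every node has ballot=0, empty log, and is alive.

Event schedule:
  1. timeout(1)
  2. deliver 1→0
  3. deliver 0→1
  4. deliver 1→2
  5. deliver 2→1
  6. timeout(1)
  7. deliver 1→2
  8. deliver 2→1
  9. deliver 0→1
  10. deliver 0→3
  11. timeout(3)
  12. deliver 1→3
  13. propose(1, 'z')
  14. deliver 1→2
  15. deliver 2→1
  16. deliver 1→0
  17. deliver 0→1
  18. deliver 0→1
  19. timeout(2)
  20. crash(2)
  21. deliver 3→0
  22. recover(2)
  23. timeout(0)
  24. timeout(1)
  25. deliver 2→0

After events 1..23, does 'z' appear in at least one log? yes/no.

no

e1 timeout(1): 1[cand,b=5,-]
e2 deliver 1→0: 0[foll,b=5,-]
e3 deliver 0→1: ·
e4 deliver 1→2: 2[foll,b=5,-]
e5 deliver 2→1: 1[lead,b=5,-]
e6 timeout(1): 1[cand,b=9,-]
e7 deliver 1→2: 2[foll,b=9,-]
e8 deliver 2→1: ·
e9 deliver 0→1: ·
e10 deliver 0→3: ·
e11 timeout(3): 3[cand,b=7,-]
e12 deliver 1→3: ·
e13 propose(1,'z'): ·
e14 deliver 1→2: ·
e15 deliver 2→1: ·
e16 deliver 1→0: 0[foll,b=9,-]
e17 deliver 0→1: 1[lead,b=9,-]
e18 deliver 0→1: ·
e19 timeout(2): 2[cand,b=14,-]
e20 crash(2): 2[✗cand,b=14,-]
e21 deliver 3→0: ·
e22 recover(2): 2[foll,b=14,-]
e23 timeout(0): 0[cand,b=12,-]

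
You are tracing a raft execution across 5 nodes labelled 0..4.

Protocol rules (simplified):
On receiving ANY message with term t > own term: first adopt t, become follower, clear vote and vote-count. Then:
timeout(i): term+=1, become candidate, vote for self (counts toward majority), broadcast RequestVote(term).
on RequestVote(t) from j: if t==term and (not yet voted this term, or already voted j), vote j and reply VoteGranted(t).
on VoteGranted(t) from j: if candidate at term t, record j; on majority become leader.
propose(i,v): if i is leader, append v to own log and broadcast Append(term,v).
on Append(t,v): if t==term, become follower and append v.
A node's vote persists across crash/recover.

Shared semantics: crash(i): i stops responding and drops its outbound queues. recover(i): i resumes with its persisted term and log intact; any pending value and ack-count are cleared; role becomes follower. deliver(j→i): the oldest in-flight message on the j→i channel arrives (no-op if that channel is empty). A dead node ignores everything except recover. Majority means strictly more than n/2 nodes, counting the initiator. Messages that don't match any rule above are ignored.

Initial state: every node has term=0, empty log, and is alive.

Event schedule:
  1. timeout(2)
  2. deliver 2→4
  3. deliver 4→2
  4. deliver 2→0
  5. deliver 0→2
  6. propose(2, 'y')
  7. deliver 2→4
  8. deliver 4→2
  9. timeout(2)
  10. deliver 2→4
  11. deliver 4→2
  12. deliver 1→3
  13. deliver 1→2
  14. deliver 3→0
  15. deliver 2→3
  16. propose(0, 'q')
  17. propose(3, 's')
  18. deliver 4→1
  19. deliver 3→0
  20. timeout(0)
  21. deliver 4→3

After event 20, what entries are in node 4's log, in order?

step 1 timeout(2): 2={cand,t=1,log=-}
step 2 deliver 2→4: 4={foll,t=1,log=-}
step 3 deliver 4→2: —
step 4 deliver 2→0: 0={foll,t=1,log=-}
step 5 deliver 0→2: 2={lead,t=1,log=-}
step 6 propose(2,'y'): 2={lead,t=1,log=y}
step 7 deliver 2→4: 4={foll,t=1,log=y}
step 8 deliver 4→2: —
step 9 timeout(2): 2={cand,t=2,log=y}
step 10 deliver 2→4: 4={foll,t=2,log=y}
step 11 deliver 4→2: —
step 12 deliver 1→3: —
step 13 deliver 1→2: —
step 14 deliver 3→0: —
step 15 deliver 2→3: 3={foll,t=1,log=-}
step 16 propose(0,'q'): —
step 17 propose(3,'s'): —
step 18 deliver 4→1: —
step 19 deliver 3→0: —
step 20 timeout(0): 0={cand,t=2,log=-}

y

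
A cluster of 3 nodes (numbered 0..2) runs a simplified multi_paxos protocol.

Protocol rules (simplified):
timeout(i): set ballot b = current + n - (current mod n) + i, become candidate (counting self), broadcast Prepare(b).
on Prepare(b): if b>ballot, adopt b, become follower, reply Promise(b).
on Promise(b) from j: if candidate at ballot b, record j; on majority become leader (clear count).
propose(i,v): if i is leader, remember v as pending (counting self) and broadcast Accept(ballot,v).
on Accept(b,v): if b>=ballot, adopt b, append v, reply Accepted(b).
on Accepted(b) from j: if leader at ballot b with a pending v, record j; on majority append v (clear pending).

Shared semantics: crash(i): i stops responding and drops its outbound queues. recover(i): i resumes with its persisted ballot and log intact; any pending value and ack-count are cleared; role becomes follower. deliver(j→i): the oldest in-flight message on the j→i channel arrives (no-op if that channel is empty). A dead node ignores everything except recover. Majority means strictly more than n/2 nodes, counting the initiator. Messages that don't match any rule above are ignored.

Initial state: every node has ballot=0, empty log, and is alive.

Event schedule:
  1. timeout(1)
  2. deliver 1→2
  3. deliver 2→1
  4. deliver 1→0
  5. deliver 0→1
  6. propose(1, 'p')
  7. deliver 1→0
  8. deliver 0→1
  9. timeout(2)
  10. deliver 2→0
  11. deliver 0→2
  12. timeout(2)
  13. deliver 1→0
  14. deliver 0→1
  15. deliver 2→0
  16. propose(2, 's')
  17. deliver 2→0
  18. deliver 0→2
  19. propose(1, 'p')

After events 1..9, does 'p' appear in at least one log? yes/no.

yes

1. timeout(1):  <1:cand b4 ->
2. deliver 1→2:  <2:foll b4 ->
3. deliver 2→1:  <1:lead b4 ->
4. deliver 1→0:  <0:foll b4 ->
5. deliver 0→1:  nop
6. propose(1,'p'):  nop
7. deliver 1→0:  <0:foll b4 p>
8. deliver 0→1:  <1:lead b4 p>
9. timeout(2):  <2:cand b8 ->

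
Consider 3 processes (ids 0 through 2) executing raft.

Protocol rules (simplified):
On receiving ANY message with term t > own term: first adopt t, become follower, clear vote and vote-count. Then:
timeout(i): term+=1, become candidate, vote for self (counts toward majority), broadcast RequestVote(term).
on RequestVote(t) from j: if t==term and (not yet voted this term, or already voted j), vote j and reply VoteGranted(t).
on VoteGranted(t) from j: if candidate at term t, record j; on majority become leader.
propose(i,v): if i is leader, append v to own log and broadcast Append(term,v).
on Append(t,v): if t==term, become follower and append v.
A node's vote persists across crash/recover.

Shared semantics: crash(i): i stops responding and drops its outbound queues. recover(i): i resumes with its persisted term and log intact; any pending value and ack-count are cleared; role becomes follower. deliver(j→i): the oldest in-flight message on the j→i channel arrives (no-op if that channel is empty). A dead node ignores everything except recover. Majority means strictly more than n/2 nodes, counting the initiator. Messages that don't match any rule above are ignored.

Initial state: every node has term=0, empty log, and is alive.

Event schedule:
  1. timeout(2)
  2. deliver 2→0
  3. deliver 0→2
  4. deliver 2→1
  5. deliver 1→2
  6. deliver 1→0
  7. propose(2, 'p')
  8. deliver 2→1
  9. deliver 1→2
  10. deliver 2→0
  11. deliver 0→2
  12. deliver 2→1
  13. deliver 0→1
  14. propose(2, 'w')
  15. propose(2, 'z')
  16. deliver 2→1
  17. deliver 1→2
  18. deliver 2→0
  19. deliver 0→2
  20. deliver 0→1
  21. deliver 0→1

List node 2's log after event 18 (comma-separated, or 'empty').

p,w,z

[1] timeout(2) → N2(cand t1 [-])
[2] deliver 2→0 → N0(foll t1 [-])
[3] deliver 0→2 → N2(lead t1 [-])
[4] deliver 2→1 → N1(foll t1 [-])
[5] deliver 1→2 → ∅
[6] deliver 1→0 → ∅
[7] propose(2,'p') → N2(lead t1 [p])
[8] deliver 2→1 → N1(foll t1 [p])
[9] deliver 1→2 → ∅
[10] deliver 2→0 → N0(foll t1 [p])
[11] deliver 0→2 → ∅
[12] deliver 2→1 → ∅
[13] deliver 0→1 → ∅
[14] propose(2,'w') → N2(lead t1 [p,w])
[15] propose(2,'z') → N2(lead t1 [p,w,z])
[16] deliver 2→1 → N1(foll t1 [p,w])
[17] deliver 1→2 → ∅
[18] deliver 2→0 → N0(foll t1 [p,w])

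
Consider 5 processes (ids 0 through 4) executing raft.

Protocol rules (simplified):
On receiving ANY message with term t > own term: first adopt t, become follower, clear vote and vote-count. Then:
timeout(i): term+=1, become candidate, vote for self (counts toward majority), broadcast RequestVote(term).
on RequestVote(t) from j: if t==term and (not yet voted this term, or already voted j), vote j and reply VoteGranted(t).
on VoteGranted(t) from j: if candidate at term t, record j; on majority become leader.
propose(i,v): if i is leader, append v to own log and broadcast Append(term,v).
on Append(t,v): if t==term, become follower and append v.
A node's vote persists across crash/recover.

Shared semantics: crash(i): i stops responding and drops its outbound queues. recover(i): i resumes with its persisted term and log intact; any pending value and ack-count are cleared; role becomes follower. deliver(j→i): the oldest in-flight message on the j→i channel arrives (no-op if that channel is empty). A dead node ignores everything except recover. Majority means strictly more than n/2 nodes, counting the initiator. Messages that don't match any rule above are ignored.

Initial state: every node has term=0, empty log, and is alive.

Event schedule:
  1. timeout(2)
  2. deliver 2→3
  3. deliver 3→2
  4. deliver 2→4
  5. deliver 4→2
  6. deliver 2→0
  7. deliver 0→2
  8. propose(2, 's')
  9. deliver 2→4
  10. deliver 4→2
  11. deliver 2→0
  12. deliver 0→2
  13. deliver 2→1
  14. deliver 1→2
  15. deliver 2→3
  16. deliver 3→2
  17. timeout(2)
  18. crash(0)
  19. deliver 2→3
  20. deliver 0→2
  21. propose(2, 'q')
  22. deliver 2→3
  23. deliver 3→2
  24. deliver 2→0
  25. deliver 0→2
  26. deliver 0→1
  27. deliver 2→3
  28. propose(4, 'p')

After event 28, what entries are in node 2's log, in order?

s

after 1 — timeout(2): n2:cand/t1/[-]
after 2 — deliver 2→3: n3:foll/t1/[-]
after 3 — deliver 3→2: ·
after 4 — deliver 2→4: n4:foll/t1/[-]
after 5 — deliver 4→2: n2:lead/t1/[-]
after 6 — deliver 2→0: n0:foll/t1/[-]
after 7 — deliver 0→2: ·
after 8 — propose(2,'s'): n2:lead/t1/[s]
after 9 — deliver 2→4: n4:foll/t1/[s]
after 10 — deliver 4→2: ·
after 11 — deliver 2→0: n0:foll/t1/[s]
after 12 — deliver 0→2: ·
after 13 — deliver 2→1: n1:foll/t1/[-]
after 14 — deliver 1→2: ·
after 15 — deliver 2→3: n3:foll/t1/[s]
after 16 — deliver 3→2: ·
after 17 — timeout(2): n2:cand/t2/[s]
after 18 — crash(0): n0:✗foll/t1/[s]
after 19 — deliver 2→3: n3:foll/t2/[s]
after 20 — deliver 0→2: ·
after 21 — propose(2,'q'): ·
after 22 — deliver 2→3: ·
after 23 — deliver 3→2: ·
after 24 — deliver 2→0: ·
after 25 — deliver 0→2: ·
after 26 — deliver 0→1: ·
after 27 — deliver 2→3: ·
after 28 — propose(4,'p'): ·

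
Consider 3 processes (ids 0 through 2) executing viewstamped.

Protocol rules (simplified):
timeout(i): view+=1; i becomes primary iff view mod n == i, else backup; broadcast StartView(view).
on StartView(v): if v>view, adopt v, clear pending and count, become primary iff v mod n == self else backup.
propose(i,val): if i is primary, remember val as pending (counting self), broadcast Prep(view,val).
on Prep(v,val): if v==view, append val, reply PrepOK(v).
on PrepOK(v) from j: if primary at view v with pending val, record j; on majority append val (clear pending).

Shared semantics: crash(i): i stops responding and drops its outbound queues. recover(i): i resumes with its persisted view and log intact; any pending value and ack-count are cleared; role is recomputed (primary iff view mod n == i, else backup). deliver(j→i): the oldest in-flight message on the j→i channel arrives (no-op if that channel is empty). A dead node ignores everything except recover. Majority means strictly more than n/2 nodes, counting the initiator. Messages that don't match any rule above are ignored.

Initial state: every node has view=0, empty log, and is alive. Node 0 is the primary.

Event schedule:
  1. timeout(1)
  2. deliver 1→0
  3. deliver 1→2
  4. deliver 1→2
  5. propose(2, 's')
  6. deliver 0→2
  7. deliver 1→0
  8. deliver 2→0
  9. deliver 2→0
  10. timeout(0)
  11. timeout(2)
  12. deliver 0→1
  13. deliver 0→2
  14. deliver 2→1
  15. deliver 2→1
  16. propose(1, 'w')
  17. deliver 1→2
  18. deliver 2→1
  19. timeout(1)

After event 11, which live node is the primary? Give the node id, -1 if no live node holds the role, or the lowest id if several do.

1

after 1 — timeout(1): n1:prim/v1/[-]
after 2 — deliver 1→0: n0:back/v1/[-]
after 3 — deliver 1→2: n2:back/v1/[-]
after 4 — deliver 1→2: ·
after 5 — propose(2,'s'): ·
after 6 — deliver 0→2: ·
after 7 — deliver 1→0: ·
after 8 — deliver 2→0: ·
after 9 — deliver 2→0: ·
after 10 — timeout(0): n0:back/v2/[-]
after 11 — timeout(2): n2:prim/v2/[-]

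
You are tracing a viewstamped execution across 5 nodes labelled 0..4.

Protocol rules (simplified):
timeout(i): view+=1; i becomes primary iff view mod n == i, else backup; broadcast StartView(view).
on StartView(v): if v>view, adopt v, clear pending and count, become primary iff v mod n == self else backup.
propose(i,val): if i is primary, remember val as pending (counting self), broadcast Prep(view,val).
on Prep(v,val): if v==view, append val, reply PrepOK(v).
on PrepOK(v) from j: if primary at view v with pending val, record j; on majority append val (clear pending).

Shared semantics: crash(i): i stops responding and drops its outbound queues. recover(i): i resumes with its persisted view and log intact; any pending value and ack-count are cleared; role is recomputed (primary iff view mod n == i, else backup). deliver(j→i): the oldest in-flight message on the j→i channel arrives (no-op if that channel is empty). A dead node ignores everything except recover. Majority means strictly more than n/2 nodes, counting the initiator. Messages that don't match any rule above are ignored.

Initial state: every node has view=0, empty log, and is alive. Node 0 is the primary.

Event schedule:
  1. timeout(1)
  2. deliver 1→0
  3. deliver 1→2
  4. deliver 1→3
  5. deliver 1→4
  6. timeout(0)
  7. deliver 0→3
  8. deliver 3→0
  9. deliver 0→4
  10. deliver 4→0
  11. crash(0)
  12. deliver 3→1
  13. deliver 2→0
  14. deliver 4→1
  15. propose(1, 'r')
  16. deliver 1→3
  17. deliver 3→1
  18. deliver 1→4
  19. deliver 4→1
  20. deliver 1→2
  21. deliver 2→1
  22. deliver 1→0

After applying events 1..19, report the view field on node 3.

step 1 timeout(1): 1={prim,v=1,log=-}
step 2 deliver 1→0: 0={back,v=1,log=-}
step 3 deliver 1→2: 2={back,v=1,log=-}
step 4 deliver 1→3: 3={back,v=1,log=-}
step 5 deliver 1→4: 4={back,v=1,log=-}
step 6 timeout(0): 0={back,v=2,log=-}
step 7 deliver 0→3: 3={back,v=2,log=-}
step 8 deliver 3→0: —
step 9 deliver 0→4: 4={back,v=2,log=-}
step 10 deliver 4→0: —
step 11 crash(0): 0={✗back,v=2,log=-}
step 12 deliver 3→1: —
step 13 deliver 2→0: —
step 14 deliver 4→1: —
step 15 propose(1,'r'): —
step 16 deliver 1→3: —
step 17 deliver 3→1: —
step 18 deliver 1→4: —
step 19 deliver 4→1: —

2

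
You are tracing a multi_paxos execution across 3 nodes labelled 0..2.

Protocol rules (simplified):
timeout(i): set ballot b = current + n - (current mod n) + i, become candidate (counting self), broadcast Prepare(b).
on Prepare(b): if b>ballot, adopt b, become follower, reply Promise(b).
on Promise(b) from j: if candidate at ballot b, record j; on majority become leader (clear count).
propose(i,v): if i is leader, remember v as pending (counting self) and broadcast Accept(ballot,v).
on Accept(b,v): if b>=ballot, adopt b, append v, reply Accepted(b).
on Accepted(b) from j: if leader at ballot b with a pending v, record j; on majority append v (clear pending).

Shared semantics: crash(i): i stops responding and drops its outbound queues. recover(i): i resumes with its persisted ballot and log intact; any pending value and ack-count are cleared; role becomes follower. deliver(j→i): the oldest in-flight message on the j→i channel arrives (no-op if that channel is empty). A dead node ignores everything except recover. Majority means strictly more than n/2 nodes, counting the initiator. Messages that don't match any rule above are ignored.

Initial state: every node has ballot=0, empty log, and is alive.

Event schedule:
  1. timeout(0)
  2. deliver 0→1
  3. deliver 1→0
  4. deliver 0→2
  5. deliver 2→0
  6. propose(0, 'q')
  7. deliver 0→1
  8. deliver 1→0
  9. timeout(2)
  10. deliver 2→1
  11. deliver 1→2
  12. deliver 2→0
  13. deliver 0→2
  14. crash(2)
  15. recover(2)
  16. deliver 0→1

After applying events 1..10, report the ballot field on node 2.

8

step 1 timeout(0): 0={cand,b=3,log=-}
step 2 deliver 0→1: 1={foll,b=3,log=-}
step 3 deliver 1→0: 0={lead,b=3,log=-}
step 4 deliver 0→2: 2={foll,b=3,log=-}
step 5 deliver 2→0: —
step 6 propose(0,'q'): —
step 7 deliver 0→1: 1={foll,b=3,log=q}
step 8 deliver 1→0: 0={lead,b=3,log=q}
step 9 timeout(2): 2={cand,b=8,log=-}
step 10 deliver 2→1: 1={foll,b=8,log=q}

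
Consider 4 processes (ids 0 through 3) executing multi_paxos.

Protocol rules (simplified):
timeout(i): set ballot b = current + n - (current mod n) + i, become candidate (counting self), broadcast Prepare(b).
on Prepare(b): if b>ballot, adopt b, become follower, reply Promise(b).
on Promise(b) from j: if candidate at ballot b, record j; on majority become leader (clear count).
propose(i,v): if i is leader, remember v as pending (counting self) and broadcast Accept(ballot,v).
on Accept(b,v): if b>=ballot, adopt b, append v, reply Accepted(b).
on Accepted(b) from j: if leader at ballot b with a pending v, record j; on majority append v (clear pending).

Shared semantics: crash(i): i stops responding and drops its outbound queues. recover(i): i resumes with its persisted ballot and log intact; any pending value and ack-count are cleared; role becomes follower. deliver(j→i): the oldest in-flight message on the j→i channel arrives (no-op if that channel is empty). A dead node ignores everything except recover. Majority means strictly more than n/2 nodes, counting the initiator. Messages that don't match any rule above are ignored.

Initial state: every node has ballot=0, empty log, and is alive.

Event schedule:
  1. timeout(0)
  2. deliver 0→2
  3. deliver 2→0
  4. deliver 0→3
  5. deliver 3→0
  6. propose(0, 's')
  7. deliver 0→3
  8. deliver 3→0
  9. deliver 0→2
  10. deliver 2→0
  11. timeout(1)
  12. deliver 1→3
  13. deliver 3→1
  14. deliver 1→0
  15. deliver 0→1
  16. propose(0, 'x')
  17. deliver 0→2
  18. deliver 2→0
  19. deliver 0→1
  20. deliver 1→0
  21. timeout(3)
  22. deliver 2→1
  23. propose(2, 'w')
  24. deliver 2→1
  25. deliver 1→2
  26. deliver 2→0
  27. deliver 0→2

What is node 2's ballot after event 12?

4

after 1 — timeout(0): n0:cand/b4/[-]
after 2 — deliver 0→2: n2:foll/b4/[-]
after 3 — deliver 2→0: ·
after 4 — deliver 0→3: n3:foll/b4/[-]
after 5 — deliver 3→0: n0:lead/b4/[-]
after 6 — propose(0,'s'): ·
after 7 — deliver 0→3: n3:foll/b4/[s]
after 8 — deliver 3→0: ·
after 9 — deliver 0→2: n2:foll/b4/[s]
after 10 — deliver 2→0: n0:lead/b4/[s]
after 11 — timeout(1): n1:cand/b5/[-]
after 12 — deliver 1→3: n3:foll/b5/[s]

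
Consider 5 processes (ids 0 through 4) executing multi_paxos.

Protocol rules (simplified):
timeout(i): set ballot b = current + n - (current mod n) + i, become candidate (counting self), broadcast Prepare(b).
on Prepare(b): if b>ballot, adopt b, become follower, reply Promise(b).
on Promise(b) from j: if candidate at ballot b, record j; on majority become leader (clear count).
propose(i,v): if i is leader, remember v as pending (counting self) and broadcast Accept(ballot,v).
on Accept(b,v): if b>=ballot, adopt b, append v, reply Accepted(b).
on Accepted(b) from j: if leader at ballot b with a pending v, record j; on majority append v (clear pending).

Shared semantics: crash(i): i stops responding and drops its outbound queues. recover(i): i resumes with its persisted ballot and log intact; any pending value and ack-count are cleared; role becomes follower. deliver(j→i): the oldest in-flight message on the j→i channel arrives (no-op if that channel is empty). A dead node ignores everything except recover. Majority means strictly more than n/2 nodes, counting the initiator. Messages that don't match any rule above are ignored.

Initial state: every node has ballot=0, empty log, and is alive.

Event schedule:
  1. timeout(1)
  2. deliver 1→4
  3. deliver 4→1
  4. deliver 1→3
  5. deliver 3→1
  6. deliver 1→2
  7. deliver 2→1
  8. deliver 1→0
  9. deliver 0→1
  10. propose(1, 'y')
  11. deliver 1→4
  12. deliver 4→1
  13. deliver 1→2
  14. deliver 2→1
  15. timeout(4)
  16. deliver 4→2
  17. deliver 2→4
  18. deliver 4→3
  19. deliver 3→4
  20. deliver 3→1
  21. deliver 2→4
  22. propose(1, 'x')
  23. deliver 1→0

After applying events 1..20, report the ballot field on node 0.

6

after 1 — timeout(1): n1:cand/b6/[-]
after 2 — deliver 1→4: n4:foll/b6/[-]
after 3 — deliver 4→1: ·
after 4 — deliver 1→3: n3:foll/b6/[-]
after 5 — deliver 3→1: n1:lead/b6/[-]
after 6 — deliver 1→2: n2:foll/b6/[-]
after 7 — deliver 2→1: ·
after 8 — deliver 1→0: n0:foll/b6/[-]
after 9 — deliver 0→1: ·
after 10 — propose(1,'y'): ·
after 11 — deliver 1→4: n4:foll/b6/[y]
after 12 — deliver 4→1: ·
after 13 — deliver 1→2: n2:foll/b6/[y]
after 14 — deliver 2→1: n1:lead/b6/[y]
after 15 — timeout(4): n4:cand/b14/[y]
after 16 — deliver 4→2: n2:foll/b14/[y]
after 17 — deliver 2→4: ·
after 18 — deliver 4→3: n3:foll/b14/[-]
after 19 — deliver 3→4: n4:lead/b14/[y]
after 20 — deliver 3→1: ·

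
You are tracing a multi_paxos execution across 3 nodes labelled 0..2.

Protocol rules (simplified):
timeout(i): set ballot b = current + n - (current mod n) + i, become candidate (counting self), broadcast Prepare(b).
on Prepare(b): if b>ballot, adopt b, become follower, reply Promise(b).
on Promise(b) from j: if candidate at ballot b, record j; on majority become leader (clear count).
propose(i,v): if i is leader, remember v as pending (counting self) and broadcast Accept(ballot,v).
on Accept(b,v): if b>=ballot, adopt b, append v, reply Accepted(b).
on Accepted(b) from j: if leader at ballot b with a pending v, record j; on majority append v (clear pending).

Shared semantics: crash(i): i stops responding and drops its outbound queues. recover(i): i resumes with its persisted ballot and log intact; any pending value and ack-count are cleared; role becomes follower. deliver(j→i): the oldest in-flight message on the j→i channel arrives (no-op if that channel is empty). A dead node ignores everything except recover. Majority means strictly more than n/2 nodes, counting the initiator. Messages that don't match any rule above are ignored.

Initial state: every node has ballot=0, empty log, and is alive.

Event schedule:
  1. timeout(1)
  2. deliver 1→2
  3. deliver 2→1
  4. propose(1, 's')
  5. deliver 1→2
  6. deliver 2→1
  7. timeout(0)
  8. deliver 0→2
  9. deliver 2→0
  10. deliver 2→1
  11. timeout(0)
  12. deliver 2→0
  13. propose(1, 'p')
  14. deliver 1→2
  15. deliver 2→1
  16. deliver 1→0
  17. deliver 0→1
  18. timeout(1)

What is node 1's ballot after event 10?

4

e1 timeout(1): 1[cand,b=4,-]
e2 deliver 1→2: 2[foll,b=4,-]
e3 deliver 2→1: 1[lead,b=4,-]
e4 propose(1,'s'): ·
e5 deliver 1→2: 2[foll,b=4,s]
e6 deliver 2→1: 1[lead,b=4,s]
e7 timeout(0): 0[cand,b=3,-]
e8 deliver 0→2: ·
e9 deliver 2→0: ·
e10 deliver 2→1: ·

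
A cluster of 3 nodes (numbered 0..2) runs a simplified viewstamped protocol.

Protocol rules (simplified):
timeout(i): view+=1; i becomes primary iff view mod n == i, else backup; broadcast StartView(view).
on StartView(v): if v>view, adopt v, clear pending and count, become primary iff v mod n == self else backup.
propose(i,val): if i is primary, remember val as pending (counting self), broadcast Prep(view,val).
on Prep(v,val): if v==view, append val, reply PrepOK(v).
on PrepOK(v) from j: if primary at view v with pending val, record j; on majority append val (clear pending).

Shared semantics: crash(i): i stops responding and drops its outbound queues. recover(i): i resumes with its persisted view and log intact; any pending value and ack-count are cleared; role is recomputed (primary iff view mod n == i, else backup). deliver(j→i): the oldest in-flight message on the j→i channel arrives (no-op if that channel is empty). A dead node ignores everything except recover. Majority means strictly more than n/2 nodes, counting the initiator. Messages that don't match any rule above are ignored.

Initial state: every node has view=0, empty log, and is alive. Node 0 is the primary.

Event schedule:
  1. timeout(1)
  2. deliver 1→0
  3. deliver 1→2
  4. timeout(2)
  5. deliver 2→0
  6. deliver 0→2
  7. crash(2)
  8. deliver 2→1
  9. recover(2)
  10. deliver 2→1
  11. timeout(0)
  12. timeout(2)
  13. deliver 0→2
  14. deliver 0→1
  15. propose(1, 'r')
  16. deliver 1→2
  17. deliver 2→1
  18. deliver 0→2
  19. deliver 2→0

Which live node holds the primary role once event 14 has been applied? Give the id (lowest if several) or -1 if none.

1. timeout(1):  <1:prim v1 ->
2. deliver 1→0:  <0:back v1 ->
3. deliver 1→2:  <2:back v1 ->
4. timeout(2):  <2:prim v2 ->
5. deliver 2→0:  <0:back v2 ->
6. deliver 0→2:  nop
7. crash(2):  <2:✗prim v2 ->
8. deliver 2→1:  nop
9. recover(2):  <2:prim v2 ->
10. deliver 2→1:  nop
11. timeout(0):  <0:prim v3 ->
12. timeout(2):  <2:back v3 ->
13. deliver 0→2:  nop
14. deliver 0→1:  <1:back v3 ->

0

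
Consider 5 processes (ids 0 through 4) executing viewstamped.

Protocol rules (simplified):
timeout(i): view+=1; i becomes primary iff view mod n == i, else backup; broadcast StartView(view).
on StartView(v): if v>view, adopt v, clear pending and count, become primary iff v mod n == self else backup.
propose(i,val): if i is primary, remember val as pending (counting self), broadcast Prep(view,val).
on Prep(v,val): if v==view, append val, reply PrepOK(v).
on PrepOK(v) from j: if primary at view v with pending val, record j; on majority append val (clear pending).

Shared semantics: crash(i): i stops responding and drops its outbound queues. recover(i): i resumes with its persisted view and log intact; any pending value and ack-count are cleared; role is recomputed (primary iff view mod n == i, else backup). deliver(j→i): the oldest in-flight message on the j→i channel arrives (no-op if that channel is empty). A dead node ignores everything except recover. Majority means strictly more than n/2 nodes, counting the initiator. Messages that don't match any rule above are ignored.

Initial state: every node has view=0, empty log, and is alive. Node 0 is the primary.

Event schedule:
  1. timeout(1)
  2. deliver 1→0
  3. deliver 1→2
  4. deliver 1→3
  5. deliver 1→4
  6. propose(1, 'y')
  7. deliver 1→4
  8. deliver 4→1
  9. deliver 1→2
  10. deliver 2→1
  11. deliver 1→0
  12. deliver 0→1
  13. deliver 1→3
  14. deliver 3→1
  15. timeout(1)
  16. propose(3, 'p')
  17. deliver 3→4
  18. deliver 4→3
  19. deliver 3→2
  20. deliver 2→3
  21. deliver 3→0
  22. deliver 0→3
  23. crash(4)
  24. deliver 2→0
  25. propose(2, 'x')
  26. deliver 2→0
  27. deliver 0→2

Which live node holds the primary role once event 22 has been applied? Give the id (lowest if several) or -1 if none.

-1

after 1 — timeout(1): n1:prim/v1/[-]
after 2 — deliver 1→0: n0:back/v1/[-]
after 3 — deliver 1→2: n2:back/v1/[-]
after 4 — deliver 1→3: n3:back/v1/[-]
after 5 — deliver 1→4: n4:back/v1/[-]
after 6 — propose(1,'y'): ·
after 7 — deliver 1→4: n4:back/v1/[y]
after 8 — deliver 4→1: ·
after 9 — deliver 1→2: n2:back/v1/[y]
after 10 — deliver 2→1: n1:prim/v1/[y]
after 11 — deliver 1→0: n0:back/v1/[y]
after 12 — deliver 0→1: ·
after 13 — deliver 1→3: n3:back/v1/[y]
after 14 — deliver 3→1: ·
after 15 — timeout(1): n1:back/v2/[y]
after 16 — propose(3,'p'): ·
after 17 — deliver 3→4: ·
after 18 — deliver 4→3: ·
after 19 — deliver 3→2: ·
after 20 — deliver 2→3: ·
after 21 — deliver 3→0: ·
after 22 — deliver 0→3: ·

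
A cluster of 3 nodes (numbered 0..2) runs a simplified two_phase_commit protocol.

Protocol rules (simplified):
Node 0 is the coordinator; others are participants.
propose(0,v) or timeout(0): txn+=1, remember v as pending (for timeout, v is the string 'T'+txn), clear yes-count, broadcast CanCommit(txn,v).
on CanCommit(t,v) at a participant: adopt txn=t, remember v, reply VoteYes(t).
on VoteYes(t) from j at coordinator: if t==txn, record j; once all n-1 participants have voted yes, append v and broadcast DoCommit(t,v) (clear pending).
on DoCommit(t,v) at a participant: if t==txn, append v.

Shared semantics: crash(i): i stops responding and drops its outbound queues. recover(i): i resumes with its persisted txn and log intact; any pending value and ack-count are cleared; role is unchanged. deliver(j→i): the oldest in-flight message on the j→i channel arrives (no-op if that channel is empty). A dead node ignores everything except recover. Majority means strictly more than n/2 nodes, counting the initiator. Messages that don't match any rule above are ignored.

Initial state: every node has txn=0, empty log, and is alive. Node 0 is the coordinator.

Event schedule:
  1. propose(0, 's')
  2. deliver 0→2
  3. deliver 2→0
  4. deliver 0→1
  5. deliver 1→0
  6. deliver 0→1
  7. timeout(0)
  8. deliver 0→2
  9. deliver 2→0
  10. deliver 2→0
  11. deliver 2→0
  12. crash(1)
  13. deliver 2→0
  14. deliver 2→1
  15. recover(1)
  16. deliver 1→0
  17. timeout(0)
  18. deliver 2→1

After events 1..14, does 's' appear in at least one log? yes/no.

step 1 propose(0,'s'): 0={coor,t=1,log=-}
step 2 deliver 0→2: 2={part,t=1,log=-}
step 3 deliver 2→0: —
step 4 deliver 0→1: 1={part,t=1,log=-}
step 5 deliver 1→0: 0={coor,t=1,log=s}
step 6 deliver 0→1: 1={part,t=1,log=s}
step 7 timeout(0): 0={coor,t=2,log=s}
step 8 deliver 0→2: 2={part,t=1,log=s}
step 9 deliver 2→0: —
step 10 deliver 2→0: —
step 11 deliver 2→0: —
step 12 crash(1): 1={✗part,t=1,log=s}
step 13 deliver 2→0: —
step 14 deliver 2→1: —

yes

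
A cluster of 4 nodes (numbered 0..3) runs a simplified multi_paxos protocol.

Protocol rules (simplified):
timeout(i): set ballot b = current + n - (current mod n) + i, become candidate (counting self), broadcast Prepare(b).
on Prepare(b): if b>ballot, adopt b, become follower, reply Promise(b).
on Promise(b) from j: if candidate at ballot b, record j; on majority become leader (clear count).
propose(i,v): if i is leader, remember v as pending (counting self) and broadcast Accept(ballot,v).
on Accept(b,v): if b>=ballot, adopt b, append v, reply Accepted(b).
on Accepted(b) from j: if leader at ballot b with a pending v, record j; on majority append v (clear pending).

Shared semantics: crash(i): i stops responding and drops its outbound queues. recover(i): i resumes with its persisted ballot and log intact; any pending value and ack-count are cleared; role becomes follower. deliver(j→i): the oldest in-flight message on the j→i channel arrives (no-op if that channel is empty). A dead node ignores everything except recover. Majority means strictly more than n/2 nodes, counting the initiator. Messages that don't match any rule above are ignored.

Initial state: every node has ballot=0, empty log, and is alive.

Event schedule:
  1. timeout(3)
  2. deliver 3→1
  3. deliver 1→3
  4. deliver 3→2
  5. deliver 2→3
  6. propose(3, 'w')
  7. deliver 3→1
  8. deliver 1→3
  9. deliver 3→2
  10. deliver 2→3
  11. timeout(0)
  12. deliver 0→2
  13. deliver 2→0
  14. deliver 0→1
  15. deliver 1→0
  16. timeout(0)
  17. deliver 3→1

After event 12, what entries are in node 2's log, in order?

step 1 timeout(3): 3={cand,b=7,log=-}
step 2 deliver 3→1: 1={foll,b=7,log=-}
step 3 deliver 1→3: —
step 4 deliver 3→2: 2={foll,b=7,log=-}
step 5 deliver 2→3: 3={lead,b=7,log=-}
step 6 propose(3,'w'): —
step 7 deliver 3→1: 1={foll,b=7,log=w}
step 8 deliver 1→3: —
step 9 deliver 3→2: 2={foll,b=7,log=w}
step 10 deliver 2→3: 3={lead,b=7,log=w}
step 11 timeout(0): 0={cand,b=4,log=-}
step 12 deliver 0→2: —

w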